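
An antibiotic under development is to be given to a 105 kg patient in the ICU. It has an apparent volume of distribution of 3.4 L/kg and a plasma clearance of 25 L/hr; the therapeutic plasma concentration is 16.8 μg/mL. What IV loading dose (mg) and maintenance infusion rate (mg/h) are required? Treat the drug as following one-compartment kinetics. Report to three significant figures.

Vd = 3.4 L/kg × 105 kg = 357.0 L
Loading dose = Vd × C = 357.0 × 16.8 = 5998 mg
Maintenance: replace elimination → rate = CL × Css = 25.00 × 16.8 = 420.0 mg/h

(a) 6000 mg; (b) 420 mg/h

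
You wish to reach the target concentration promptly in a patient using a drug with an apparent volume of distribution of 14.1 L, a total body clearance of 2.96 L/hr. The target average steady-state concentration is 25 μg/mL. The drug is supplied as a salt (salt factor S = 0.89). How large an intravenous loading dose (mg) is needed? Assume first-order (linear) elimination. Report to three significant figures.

396 mg

The loading dose fills Vd to the target concentration.
LD = Vd × C / S = 14.10 × 25.00 / 0.89 = 396.1 mg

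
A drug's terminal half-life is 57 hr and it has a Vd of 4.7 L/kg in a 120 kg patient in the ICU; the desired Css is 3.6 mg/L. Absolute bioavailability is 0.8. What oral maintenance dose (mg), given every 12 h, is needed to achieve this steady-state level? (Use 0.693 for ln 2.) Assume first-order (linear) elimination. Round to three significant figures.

Vd(total) = 120 kg × 4.7 L/kg = 564.0 L
k = 0.693/57 = 0.01216 h⁻¹, so CL = k·Vd = 0.01216 × 564.0 = 6.858 L/h
D = CL × Css × τ / F = 6.858 × 3.6 × 12 / 0.8 = 370.3 mg

370 mg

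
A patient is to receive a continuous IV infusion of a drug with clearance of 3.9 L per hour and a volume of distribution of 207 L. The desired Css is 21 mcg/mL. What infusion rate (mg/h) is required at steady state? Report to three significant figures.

81.9 mg/h

Rate = CL × Css = 3.900 × 21 = 81.90 mg/h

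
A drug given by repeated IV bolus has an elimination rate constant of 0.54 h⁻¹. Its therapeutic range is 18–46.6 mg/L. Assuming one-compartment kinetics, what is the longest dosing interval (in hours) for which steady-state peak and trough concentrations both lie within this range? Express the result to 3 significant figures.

Between IV bolus doses, concentration decays as C = C₀·e^(−kτ), so C_peak/C_trough = e^(kτ).
τ_max = ln(C_peak/C_trough) / k = ln(46.6/18) / 0.5400 = 0.9512 / 0.5400 = 1.761 h

1.76 h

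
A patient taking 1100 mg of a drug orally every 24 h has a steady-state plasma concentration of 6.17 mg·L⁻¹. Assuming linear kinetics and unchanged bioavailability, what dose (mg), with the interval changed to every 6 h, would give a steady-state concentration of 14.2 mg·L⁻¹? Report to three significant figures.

For first-order elimination, Css ∝ F·D/(CL·τ); F and CL are unchanged, so Css ∝ D/τ.
D₂ = D₁ × (Css,target / Css,current) × (τ₂/τ₁) = 1100 × (14.2/6.17) × (6/24) = 632.9 mg

633 mg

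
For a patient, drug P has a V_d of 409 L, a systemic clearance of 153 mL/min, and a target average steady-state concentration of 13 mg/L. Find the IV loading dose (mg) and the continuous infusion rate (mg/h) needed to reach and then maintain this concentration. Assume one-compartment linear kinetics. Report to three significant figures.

(a) 5320 mg; (b) 119 mg/h

Loading dose = Vd × C = 409.0 × 13 = 5317 mg
CL = 153 mL/min = 153 × 0.06 = 9.180 L/h
Infusion rate = 9.180 L/h × 13 mg/L = 119.3 mg/h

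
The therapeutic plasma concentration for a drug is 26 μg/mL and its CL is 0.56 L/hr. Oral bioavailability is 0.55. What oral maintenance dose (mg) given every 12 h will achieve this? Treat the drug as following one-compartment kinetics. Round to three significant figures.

318 mg

D = CL × Css × τ / F = 0.5600 × 26 × 12 / 0.55 = 317.7 mg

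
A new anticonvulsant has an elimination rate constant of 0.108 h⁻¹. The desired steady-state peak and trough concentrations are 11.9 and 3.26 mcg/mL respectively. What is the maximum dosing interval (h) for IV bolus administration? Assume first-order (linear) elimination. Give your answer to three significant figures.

Between IV bolus doses, concentration decays as C = C₀·e^(−kτ), so C_peak/C_trough = e^(kτ).
τ_max = ln(C_peak/C_trough) / k = ln(11.9/3.26) / 0.1080 = 1.295 / 0.1080 = 11.99 h

12.0 h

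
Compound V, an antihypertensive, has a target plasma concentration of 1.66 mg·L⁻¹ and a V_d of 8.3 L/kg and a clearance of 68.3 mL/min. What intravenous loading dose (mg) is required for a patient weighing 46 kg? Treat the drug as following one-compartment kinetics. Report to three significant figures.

Total Vd = 8.3 × 46 = 381.8 L
LD = Vd × C = 381.8 × 1.660 = 633.8 mg

634 mg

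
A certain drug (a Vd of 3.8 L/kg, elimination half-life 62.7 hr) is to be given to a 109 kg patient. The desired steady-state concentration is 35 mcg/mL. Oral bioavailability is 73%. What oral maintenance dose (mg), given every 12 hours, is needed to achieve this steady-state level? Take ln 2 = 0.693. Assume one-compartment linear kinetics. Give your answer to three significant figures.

2630 mg

Vd(total) = 109 kg × 3.8 L/kg = 414.2 L
k = 0.693/62.7 = 0.01105 h⁻¹, so CL = k·Vd = 0.01105 × 414.2 = 4.577 L/h
D = CL × Css × τ / F = 4.577 × 35 × 12 / 0.73 = 2633 mg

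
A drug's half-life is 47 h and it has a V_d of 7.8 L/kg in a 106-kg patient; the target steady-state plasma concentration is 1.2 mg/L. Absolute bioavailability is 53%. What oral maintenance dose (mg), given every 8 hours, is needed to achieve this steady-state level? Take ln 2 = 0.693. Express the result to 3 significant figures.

221 mg

Vd(total) = 106 kg × 7.8 L/kg = 826.8 L
CL = ln 2 · Vd / t½ = 0.693 × 826.8 / 47 = 12.19 L/h
D = CL × Css × τ / F = 12.19 × 1.2 × 8 / 0.53 = 220.8 mg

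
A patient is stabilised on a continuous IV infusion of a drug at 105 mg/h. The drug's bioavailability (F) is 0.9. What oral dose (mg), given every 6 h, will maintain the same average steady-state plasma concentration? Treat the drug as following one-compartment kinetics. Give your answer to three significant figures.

700 mg

To maintain the same Css, the systemic dosing rate must be unchanged: F·D/τ = infusion rate.
D = rate × τ / F = 105 × 6 / 0.9 = 700.0 mg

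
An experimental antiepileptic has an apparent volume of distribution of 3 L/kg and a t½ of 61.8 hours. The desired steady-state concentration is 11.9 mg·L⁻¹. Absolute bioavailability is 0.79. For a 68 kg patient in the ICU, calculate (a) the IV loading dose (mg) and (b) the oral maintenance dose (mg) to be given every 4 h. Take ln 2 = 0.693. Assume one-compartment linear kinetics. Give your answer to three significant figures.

(a) 2430 mg; (b) 138 mg

Vd = 3 L/kg × 68 kg = 204.0 L
LD = Vd × C = 204.0 × 11.9 = 2428 mg
CL = 0.693 × Vd / t½ = 0.693 × 204.0 / 61.8 = 2.288 L/h
D = CL × Css × τ / F = 2.288 × 11.9 × 4 / 0.79 = 137.9 mg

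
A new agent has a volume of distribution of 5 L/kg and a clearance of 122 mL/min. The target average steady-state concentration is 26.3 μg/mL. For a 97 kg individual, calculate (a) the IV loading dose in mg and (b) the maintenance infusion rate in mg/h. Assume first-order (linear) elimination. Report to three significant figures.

(a) 12800 mg; (b) 193 mg/h

Vd = 5 L/kg × 97 kg = 485.0 L
LD = Vd · C_target = 485.0 × 26.3 = 12760 mg
CL = 122 mL/min = 122 × 0.06 = 7.320 L/h
Maintenance: replace elimination → rate = CL × Css = 7.320 × 26.3 = 192.5 mg/h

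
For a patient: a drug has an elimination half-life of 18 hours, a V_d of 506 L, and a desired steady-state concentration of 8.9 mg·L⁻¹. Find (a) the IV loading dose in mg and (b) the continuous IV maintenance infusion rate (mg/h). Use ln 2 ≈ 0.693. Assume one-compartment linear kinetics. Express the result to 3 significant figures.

LD = Vd × C = 506.0 × 8.9 = 4503 mg
CL = 0.693 × Vd / t½ = 0.693 × 506.0 / 18 = 19.48 L/h
Infusion rate = CL × Css = 19.48 × 8.9 = 173.4 mg/h

(a) 4500 mg; (b) 173 mg/h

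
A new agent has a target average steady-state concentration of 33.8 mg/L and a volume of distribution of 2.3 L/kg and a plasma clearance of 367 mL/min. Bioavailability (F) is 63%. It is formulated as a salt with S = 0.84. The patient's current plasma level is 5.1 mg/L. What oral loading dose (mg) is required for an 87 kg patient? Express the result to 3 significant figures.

Total Vd = 2.3 × 87 = 200.1 L
LD is governed by Vd — clearance does not enter the loading-dose calculation.
Concentration deficit ΔC = 33.8 − 5.1 = 28.70 mg/L
LD = Vd × ΔC / F / S = 200.1 × 28.70 / 0.63 / 0.84 = 10850 mg

10900 mg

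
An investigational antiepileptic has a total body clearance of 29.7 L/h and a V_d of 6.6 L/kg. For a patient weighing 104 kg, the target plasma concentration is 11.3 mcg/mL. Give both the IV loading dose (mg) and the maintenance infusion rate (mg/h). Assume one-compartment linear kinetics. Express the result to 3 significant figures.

(a) 7760 mg; (b) 336 mg/h

Total Vd = 6.6 × 104 = 686.4 L
Loading: fill Vd to C_target → 686.4 L × 11.3 mg/L = 7756 mg
Maintenance: replace elimination → rate = CL × Css = 29.70 × 11.3 = 335.6 mg/h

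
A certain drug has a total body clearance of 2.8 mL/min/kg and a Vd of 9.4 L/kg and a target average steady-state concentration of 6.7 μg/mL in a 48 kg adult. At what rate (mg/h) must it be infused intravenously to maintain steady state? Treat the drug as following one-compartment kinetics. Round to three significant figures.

54.0 mg/h

CL = 2.8 mL/min/kg × 48 kg = 134.4 mL/min = 134.4 × 60/1000 = 8.064 L/h
Infusion rate = CL · Css = 8.064 L/h × 6.7 mg/L = 54.03 mg/h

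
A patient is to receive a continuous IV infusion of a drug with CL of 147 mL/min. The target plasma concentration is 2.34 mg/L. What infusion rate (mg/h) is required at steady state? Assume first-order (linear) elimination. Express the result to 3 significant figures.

Convert clearance: 147 mL/min × 60 min/h ÷ 1000 mL/L = 8.820 L/h
Infusion rate = CL · Css = 8.820 L/h × 2.34 mg/L = 20.64 mg/h

20.6 mg/h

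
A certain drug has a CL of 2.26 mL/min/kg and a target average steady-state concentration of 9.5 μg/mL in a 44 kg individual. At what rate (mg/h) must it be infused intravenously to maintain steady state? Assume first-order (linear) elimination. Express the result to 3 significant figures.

CL = 2.26 mL/min/kg × 44 kg = 99.44 mL/min = 99.44 × 60/1000 = 5.966 L/h
Rate = CL × Css = 5.966 × 9.5 = 56.68 mg/h

56.7 mg/h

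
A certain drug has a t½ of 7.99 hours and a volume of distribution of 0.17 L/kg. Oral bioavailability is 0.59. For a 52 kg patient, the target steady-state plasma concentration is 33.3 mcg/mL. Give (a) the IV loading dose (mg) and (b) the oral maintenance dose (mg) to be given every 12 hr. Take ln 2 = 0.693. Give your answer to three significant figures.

Vd(total) = 52 kg × 0.17 L/kg = 8.840 L
LD = Vd × C = 8.840 × 33.3 = 294.4 mg
CL = 0.693 × Vd / t½ = 0.693 × 8.840 / 7.99 = 0.7667 L/h
D = CL × Css × τ / F = 0.7667 × 33.3 × 12 / 0.59 = 519.3 mg

(a) 294 mg; (b) 519 mg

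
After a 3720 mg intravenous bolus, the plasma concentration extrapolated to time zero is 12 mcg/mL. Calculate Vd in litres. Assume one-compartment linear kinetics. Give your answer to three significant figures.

Immediately after an IV bolus, C₀ = Dose / Vd, so Vd = Dose / C₀.
Vd = 3720 / 12 = 310.0 L

310 L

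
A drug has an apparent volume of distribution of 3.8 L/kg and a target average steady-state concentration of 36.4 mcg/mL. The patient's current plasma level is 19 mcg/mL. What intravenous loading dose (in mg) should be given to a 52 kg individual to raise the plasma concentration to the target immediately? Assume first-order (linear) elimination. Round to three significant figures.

3440 mg

Total Vd = 3.8 × 52 = 197.6 L
Concentration deficit ΔC = 36.4 − 19 = 17.40 mg/L
LD = Vd × ΔC = 197.6 × 17.40 = 3438 mg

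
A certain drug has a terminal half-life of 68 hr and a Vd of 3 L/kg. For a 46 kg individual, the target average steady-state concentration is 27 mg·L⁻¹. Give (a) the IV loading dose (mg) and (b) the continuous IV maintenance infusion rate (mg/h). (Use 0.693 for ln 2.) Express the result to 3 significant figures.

Vd = 3 L/kg × 46 kg = 138.0 L
LD = Vd × C = 138.0 × 27 = 3726 mg
CL = 0.693 × Vd / t½ = 0.693 × 138.0 / 68 = 1.406 L/h
Infusion rate = CL × Css = 1.406 × 27 = 37.96 mg/h

(a) 3730 mg; (b) 38.0 mg/h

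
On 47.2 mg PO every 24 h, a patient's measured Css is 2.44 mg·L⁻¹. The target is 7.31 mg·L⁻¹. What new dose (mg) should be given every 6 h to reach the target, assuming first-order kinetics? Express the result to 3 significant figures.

With linear kinetics, Css is proportional to dose rate (D/τ) at fixed clearance.
D₂ = D₁ × (Css,target / Css,current) × (τ₂/τ₁) = 47.2 × (7.31/2.44) × (6/24) = 35.35 mg

35.4 mg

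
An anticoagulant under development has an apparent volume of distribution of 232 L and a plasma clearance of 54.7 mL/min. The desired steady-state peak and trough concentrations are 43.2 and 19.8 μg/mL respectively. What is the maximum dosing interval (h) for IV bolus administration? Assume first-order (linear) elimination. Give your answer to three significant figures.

55.1 h

Convert clearance: 54.7 mL/min × 60 min/h ÷ 1000 mL/L = 3.282 L/h
k = CL / Vd = 3.282 / 232.0 = 0.01415 h⁻¹
Between IV bolus doses, concentration decays as C = C₀·e^(−kτ), so C_peak/C_trough = e^(kτ).
τ_max = ln(C_peak/C_trough) / k = ln(43.2/19.8) / 0.01415 = 0.7802 / 0.01415 = 55.14 h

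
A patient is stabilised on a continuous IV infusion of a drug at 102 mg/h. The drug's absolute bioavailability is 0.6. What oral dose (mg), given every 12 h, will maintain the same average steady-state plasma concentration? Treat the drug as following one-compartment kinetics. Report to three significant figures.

To maintain the same Css, the systemic dosing rate must be unchanged: F·D/τ = infusion rate.
D = rate × τ / F = 102 × 12 / 0.6 = 2040 mg

2040 mg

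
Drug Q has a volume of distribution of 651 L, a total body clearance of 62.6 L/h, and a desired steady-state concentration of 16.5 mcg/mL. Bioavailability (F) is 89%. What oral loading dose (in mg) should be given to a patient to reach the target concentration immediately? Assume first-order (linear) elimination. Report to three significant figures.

The loading dose fills Vd to the target concentration.
LD = Vd × C / F = 651.0 × 16.50 / 0.89 = 12070 mg

12100 mg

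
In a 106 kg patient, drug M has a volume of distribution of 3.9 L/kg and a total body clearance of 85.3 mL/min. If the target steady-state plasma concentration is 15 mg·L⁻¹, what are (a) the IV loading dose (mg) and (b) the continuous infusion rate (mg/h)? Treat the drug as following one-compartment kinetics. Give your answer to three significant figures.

Vd = 3.9 L/kg × 106 kg = 413.4 L
Loading: fill Vd to C_target → 413.4 L × 15 mg/L = 6201 mg
CL = 85.3 mL/min × 60/1000 = 5.118 L/h
Maintenance infusion rate = CL × Css = 5.118 × 15 = 76.77 mg/h

(a) 6200 mg; (b) 76.8 mg/h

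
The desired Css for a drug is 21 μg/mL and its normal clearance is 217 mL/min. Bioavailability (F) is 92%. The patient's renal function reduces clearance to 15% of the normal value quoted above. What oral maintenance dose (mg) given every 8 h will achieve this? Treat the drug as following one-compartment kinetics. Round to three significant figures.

357 mg

Convert clearance: 217 mL/min × 60 min/h ÷ 1000 mL/L = 13.02 L/h
Patient clearance = 0.15 × 13.02 = 1.953 L/h
D = CL × Css × τ / F = 1.953 × 21 × 8 / 0.92 = 356.6 mg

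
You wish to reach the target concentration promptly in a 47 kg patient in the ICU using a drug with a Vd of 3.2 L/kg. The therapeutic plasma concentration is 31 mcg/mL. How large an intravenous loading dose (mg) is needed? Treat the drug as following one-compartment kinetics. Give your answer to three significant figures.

4660 mg

Vd(total) = 47 kg × 3.2 L/kg = 150.4 L
LD = Vd × C = 150.4 × 31.00 = 4662 mg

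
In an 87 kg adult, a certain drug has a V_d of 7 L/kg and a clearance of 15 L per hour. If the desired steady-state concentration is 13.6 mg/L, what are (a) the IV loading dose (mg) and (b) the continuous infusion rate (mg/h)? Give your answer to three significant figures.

Vd(total) = 87 kg × 7 L/kg = 609.0 L
Loading: fill Vd to C_target → 609.0 L × 13.6 mg/L = 8282 mg
Infusion rate = 15.00 L/h × 13.6 mg/L = 204.0 mg/h

(a) 8280 mg; (b) 204 mg/h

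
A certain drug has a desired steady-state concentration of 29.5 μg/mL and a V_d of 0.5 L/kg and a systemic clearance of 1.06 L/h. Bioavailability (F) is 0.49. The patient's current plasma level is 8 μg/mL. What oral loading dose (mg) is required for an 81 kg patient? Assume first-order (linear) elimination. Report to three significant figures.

1780 mg

Vd(total) = 81 kg × 0.5 L/kg = 40.50 L
Concentration deficit ΔC = 29.5 − 8 = 21.50 mg/L
LD = Vd × ΔC / F = 40.50 × 21.50 / 0.49 = 1777 mg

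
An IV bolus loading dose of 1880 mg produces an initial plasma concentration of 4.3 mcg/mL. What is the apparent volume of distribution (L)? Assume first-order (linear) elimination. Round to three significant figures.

437 L

Immediately after an IV bolus, C₀ = Dose / Vd, so Vd = Dose / C₀.
Vd = 1880 / 4.3 = 437.2 L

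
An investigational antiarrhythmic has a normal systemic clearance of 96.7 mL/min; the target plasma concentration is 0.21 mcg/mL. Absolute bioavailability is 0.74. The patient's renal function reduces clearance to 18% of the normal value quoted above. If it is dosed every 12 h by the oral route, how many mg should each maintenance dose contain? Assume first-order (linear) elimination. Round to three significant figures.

Convert clearance: 96.7 mL/min × 60 min/h ÷ 1000 mL/L = 5.802 L/h
Patient clearance = 0.18 × 5.802 = 1.044 L/h
D = CL × Css × τ / F = 1.044 × 0.21 × 12 / 0.74 = 3.555 mg

3.56 mg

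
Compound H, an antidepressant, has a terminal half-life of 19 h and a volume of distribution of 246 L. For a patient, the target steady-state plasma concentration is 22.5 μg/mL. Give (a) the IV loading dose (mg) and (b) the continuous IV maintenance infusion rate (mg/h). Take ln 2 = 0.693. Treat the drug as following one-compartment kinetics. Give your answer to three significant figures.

(a) 5540 mg; (b) 202 mg/h

LD = Vd × C = 246.0 × 22.5 = 5535 mg
CL = 0.693 × Vd / t½ = 0.693 × 246.0 / 19 = 8.973 L/h
Infusion rate = CL × Css = 8.973 × 22.5 = 201.9 mg/h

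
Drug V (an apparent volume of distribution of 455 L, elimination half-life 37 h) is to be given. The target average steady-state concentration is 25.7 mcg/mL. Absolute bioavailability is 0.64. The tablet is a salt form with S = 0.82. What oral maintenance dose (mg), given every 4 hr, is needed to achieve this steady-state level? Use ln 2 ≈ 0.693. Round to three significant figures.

1670 mg

CL = ln 2 · Vd / t½ = 0.693 × 455.0 / 37 = 8.522 L/h
D = CL × Css × τ / F / S = 8.522 × 25.7 × 4 / 0.64 / 0.82 = 1669 mg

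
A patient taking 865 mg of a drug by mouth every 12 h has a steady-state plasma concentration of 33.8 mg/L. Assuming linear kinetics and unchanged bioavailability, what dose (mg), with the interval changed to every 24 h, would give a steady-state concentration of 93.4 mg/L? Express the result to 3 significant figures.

For first-order elimination, Css ∝ F·D/(CL·τ); F and CL are unchanged, so Css ∝ D/τ.
D₂ = D₁ × (Css,target / Css,current) × (τ₂/τ₁) = 865 × (93.4/33.8) × (24/12) = 4781 mg

4780 mg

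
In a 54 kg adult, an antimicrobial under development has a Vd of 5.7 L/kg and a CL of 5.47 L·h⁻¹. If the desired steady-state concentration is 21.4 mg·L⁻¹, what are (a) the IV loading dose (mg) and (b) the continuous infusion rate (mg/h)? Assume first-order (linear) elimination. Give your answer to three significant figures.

(a) 6590 mg; (b) 117 mg/h

Vd(total) = 54 kg × 5.7 L/kg = 307.8 L
Loading: fill Vd to C_target → 307.8 L × 21.4 mg/L = 6587 mg
Maintenance infusion rate = CL × Css = 5.470 × 21.4 = 117.1 mg/h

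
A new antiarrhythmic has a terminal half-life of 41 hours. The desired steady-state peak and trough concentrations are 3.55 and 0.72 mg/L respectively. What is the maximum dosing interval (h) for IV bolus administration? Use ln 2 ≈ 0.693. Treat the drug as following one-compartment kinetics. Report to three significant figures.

k = 0.693 / t½ = 0.693 / 41 = 0.01690 h⁻¹
Between IV bolus doses, concentration decays as C = C₀·e^(−kτ), so C_peak/C_trough = e^(kτ).
τ_max = ln(C_peak/C_trough) / k = ln(3.55/0.72) / 0.01690 = 1.595 / 0.01690 = 94.38 h

94.4 h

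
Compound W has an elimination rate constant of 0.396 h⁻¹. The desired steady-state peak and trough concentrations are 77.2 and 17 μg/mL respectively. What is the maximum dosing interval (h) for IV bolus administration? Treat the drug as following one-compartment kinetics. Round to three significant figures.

Between IV bolus doses, concentration decays as C = C₀·e^(−kτ), so C_peak/C_trough = e^(kτ).
τ_max = ln(C_peak/C_trough) / k = ln(77.2/17) / 0.3960 = 1.513 / 0.3960 = 3.821 h

3.82 h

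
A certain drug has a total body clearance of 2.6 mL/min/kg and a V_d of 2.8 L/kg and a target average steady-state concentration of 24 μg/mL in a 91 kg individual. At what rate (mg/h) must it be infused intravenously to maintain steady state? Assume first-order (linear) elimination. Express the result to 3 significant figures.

341 mg/h

CL = 2.6 mL/min/kg × 91 kg = 236.6 mL/min = 236.6 × 60/1000 = 14.20 L/h
Rate = CL × Css = 14.20 × 24 = 340.8 mg/h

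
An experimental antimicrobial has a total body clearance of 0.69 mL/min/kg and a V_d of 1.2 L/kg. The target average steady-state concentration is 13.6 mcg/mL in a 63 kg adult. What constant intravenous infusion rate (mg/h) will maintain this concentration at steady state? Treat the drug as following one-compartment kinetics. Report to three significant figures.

35.5 mg/h

CL = 0.69 mL/min/kg × 63 kg = 43.47 mL/min = 43.47 × 60/1000 = 2.608 L/h
Infusion rate = CL · Css = 2.608 L/h × 13.6 mg/L = 35.47 mg/h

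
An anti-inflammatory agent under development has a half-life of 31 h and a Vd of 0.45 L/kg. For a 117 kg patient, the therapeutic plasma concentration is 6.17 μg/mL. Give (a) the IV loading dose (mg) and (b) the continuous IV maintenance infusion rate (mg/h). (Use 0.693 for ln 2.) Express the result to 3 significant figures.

(a) 325 mg; (b) 7.26 mg/h

Total Vd = 0.45 × 117 = 52.65 L
LD = Vd × C = 52.65 × 6.17 = 324.9 mg
CL = 0.693 × Vd / t½ = 0.693 × 52.65 / 31 = 1.177 L/h
Infusion rate = CL × Css = 1.177 × 6.17 = 7.262 mg/h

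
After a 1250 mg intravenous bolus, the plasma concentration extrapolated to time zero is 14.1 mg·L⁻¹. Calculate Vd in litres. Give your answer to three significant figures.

Immediately after an IV bolus, C₀ = Dose / Vd, so Vd = Dose / C₀.
Vd = 1250 / 14.1 = 88.65 L

88.7 L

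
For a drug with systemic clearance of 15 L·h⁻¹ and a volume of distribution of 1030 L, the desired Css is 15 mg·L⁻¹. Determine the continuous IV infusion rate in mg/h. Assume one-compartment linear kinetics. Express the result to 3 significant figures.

R₀ = 15.00 × 15 = 225.0 mg/h

225 mg/h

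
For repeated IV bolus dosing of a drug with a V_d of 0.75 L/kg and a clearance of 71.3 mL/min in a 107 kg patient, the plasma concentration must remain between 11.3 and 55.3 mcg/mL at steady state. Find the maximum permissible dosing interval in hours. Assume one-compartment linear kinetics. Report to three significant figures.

Vd(total) = 107 kg × 0.75 L/kg = 80.25 L
CL = 71.3 mL/min = 71.3 × 0.06 = 4.278 L/h
k = CL / Vd = 4.278 / 80.25 = 0.05331 h⁻¹
Between IV bolus doses, concentration decays as C = C₀·e^(−kτ), so C_peak/C_trough = e^(kτ).
τ_max = ln(C_peak/C_trough) / k = ln(55.3/11.3) / 0.05331 = 1.588 / 0.05331 = 29.79 h

29.8 h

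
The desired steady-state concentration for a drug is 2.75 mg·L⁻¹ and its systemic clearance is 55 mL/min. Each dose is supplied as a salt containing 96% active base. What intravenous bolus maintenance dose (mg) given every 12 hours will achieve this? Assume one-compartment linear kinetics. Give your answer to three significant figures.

CL = 55 mL/min = 55 × 0.06 = 3.300 L/h
D = CL × Css × τ / S = 3.300 × 2.75 × 12 / 0.96 = 113.4 mg

113 mg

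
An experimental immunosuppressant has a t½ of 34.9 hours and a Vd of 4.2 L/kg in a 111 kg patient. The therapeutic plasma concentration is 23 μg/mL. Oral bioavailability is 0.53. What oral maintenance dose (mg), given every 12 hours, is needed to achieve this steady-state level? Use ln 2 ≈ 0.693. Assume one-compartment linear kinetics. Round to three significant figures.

4820 mg

Total Vd = 4.2 × 111 = 466.2 L
CL = ln 2 · Vd / t½ = 0.693 × 466.2 / 34.9 = 9.257 L/h
D = CL × Css × τ / F = 9.257 × 23 × 12 / 0.53 = 4821 mg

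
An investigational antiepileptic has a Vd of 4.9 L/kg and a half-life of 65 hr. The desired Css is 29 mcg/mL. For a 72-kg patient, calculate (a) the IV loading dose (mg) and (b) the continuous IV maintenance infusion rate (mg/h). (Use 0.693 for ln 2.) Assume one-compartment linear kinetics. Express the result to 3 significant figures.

Total Vd = 4.9 × 72 = 352.8 L
LD = Vd × C = 352.8 × 29 = 10230 mg
CL = 0.693 × Vd / t½ = 0.693 × 352.8 / 65 = 3.761 L/h
Infusion rate = CL × Css = 3.761 × 29 = 109.1 mg/h

(a) 10200 mg; (b) 109 mg/h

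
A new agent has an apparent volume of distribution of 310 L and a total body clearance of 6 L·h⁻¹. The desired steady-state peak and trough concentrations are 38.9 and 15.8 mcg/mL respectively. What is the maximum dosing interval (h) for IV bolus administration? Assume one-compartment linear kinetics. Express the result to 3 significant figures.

46.6 h

k = CL / Vd = 6.000 / 310.0 = 0.01935 h⁻¹
Between IV bolus doses, concentration decays as C = C₀·e^(−kτ), so C_peak/C_trough = e^(kτ).
τ_max = ln(C_peak/C_trough) / k = ln(38.9/15.8) / 0.01935 = 0.9010 / 0.01935 = 46.56 h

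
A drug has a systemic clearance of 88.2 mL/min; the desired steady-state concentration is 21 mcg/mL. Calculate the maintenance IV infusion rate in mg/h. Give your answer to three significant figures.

CL = 88.2 mL/min = 88.2 × 0.06 = 5.292 L/h
Infusion rate = CL · Css = 5.292 L/h × 21 mg/L = 111.1 mg/h

111 mg/h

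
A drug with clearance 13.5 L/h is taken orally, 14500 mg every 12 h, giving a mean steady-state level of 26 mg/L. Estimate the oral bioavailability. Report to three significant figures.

0.290

F·D/τ = CL·Css at steady state → F = CL·Css·τ / D.
F = 13.5 × 26 × 12 / 14500 = 0.290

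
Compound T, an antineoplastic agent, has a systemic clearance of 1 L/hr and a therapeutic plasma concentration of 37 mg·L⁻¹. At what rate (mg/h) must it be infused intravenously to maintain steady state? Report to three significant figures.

37.0 mg/h

Infusion rate = CL · Css = 1.000 L/h × 37 mg/L = 37.00 mg/h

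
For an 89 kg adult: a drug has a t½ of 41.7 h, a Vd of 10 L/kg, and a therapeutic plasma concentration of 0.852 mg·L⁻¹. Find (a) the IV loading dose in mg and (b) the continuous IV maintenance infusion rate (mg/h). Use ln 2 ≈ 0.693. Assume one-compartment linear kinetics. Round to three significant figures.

(a) 758 mg; (b) 12.6 mg/h

Vd(total) = 89 kg × 10 L/kg = 890.0 L
LD = Vd × C = 890.0 × 0.852 = 758.3 mg
CL = 0.693 × Vd / t½ = 0.693 × 890.0 / 41.7 = 14.79 L/h
Infusion rate = CL × Css = 14.79 × 0.852 = 12.60 mg/h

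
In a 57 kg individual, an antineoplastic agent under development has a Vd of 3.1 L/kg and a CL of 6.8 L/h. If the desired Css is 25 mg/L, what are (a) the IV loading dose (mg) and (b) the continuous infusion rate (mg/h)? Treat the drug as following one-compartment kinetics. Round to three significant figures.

Vd(total) = 57 kg × 3.1 L/kg = 176.7 L
Loading dose = Vd × C = 176.7 × 25 = 4418 mg
Infusion rate = 6.800 L/h × 25 mg/L = 170.0 mg/h

(a) 4420 mg; (b) 170 mg/h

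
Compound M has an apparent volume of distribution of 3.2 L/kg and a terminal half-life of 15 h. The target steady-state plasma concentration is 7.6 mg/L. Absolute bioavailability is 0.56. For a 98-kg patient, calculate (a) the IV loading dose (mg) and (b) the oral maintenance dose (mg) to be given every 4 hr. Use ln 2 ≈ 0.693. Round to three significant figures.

(a) 2380 mg; (b) 787 mg

Vd(total) = 98 kg × 3.2 L/kg = 313.6 L
LD = Vd × C = 313.6 × 7.6 = 2383 mg
CL = 0.693 × Vd / t½ = 0.693 × 313.6 / 15 = 14.49 L/h
D = CL × Css × τ / F = 14.49 × 7.6 × 4 / 0.56 = 786.6 mg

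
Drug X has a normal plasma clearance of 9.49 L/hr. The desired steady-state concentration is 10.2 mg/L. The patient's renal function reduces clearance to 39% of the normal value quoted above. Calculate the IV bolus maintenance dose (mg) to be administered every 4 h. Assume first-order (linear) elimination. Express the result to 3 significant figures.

151 mg

Patient clearance = 0.39 × 9.490 = 3.701 L/h
D = CL × Css × τ = 3.701 × 10.2 × 4 = 151.0 mg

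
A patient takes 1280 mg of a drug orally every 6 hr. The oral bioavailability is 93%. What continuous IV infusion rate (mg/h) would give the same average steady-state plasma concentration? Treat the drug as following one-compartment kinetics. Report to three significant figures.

198 mg/h

Equivalent systemic input: infusion rate = F·D/τ.
Rate = 0.93 × 1280 / 6 = 198.4 mg/h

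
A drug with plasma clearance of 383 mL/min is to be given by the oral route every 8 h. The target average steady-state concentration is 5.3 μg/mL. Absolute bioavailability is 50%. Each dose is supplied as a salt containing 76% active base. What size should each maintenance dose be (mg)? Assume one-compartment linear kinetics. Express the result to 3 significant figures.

2560 mg

CL = 383 mL/min = 383 × 0.06 = 22.98 L/h
D = CL × Css × τ / F / S = 22.98 × 5.3 × 8 / 0.5 / 0.76 = 2564 mg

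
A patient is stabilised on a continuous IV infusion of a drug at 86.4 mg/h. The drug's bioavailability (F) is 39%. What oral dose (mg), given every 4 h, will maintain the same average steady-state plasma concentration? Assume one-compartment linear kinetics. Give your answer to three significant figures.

886 mg

To maintain the same Css, the systemic dosing rate must be unchanged: F·D/τ = infusion rate.
D = rate × τ / F = 86.4 × 4 / 0.39 = 886.2 mg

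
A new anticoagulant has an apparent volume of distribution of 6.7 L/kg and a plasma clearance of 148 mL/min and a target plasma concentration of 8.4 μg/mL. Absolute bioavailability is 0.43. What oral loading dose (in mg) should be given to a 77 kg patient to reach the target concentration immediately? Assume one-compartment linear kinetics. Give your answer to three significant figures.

10100 mg

Vd = 6.7 L/kg × 77 kg = 515.9 L
LD = Vd × C / F = 515.9 × 8.400 / 0.43 = 10080 mg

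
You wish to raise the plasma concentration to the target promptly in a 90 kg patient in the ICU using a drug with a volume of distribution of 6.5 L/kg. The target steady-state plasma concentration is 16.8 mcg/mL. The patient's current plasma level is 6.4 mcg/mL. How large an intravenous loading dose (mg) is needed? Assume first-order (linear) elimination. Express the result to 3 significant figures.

Total Vd = 6.5 × 90 = 585.0 L
Concentration deficit ΔC = 16.8 − 6.4 = 10.40 mg/L
LD = Vd × ΔC = 585.0 × 10.40 = 6084 mg

6080 mg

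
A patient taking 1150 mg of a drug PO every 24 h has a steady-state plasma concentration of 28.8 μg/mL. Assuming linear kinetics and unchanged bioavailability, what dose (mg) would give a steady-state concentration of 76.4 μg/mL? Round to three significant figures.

3050 mg

For first-order elimination, Css ∝ F·D/(CL·τ); F and CL are unchanged, so Css ∝ D/τ.
D₂ = D₁ × (Css,target / Css,current) = 1150 × 76.4/28.8 = 3051 mg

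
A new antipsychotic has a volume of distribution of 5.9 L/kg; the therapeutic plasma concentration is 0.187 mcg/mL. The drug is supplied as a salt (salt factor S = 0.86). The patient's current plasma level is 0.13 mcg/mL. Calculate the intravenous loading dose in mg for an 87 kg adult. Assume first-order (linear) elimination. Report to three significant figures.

34.0 mg

Vd(total) = 87 kg × 5.9 L/kg = 513.3 L
The loading dose fills Vd to the target concentration.
Concentration deficit ΔC = 0.187 − 0.13 = 0.05700 mg/L
LD = Vd × ΔC / S = 513.3 × 0.05700 / 0.86 = 34.02 mg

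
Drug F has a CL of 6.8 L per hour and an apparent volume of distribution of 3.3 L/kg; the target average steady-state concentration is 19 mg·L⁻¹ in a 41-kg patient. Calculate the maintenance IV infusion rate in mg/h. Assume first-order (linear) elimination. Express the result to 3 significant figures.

Vd does not affect the maintenance rate; only clearance governs steady-state input.
Rate = CL × Css = 6.800 × 19 = 129.2 mg/h

129 mg/h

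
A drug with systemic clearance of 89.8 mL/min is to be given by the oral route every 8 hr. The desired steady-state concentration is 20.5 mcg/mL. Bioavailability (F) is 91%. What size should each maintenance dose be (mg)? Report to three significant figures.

Convert clearance: 89.8 mL/min × 60 min/h ÷ 1000 mL/L = 5.388 L/h
D = CL × Css × τ / F = 5.388 × 20.5 × 8 / 0.91 = 971.0 mg

971 mg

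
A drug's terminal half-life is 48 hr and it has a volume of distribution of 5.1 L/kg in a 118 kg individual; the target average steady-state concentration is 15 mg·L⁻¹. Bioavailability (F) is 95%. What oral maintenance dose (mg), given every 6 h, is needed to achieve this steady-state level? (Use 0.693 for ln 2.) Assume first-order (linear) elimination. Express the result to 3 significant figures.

Total Vd = 5.1 × 118 = 601.8 L
k = 0.693/48 = 0.01444 h⁻¹, so CL = k·Vd = 0.01444 × 601.8 = 8.690 L/h
D = CL × Css × τ / F = 8.690 × 15 × 6 / 0.95 = 823.3 mg

823 mg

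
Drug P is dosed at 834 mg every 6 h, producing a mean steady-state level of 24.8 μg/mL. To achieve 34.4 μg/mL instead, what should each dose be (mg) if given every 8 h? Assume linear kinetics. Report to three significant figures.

1540 mg

For first-order elimination, Css ∝ F·D/(CL·τ); F and CL are unchanged, so Css ∝ D/τ.
D₂ = D₁ × (Css,target / Css,current) × (τ₂/τ₁) = 834 × (34.4/24.8) × (8/6) = 1542 mg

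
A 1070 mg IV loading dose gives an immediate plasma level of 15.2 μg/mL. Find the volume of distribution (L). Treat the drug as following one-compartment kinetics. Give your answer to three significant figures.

Immediately after an IV bolus, C₀ = Dose / Vd, so Vd = Dose / C₀.
Vd = 1070 / 15.2 = 70.39 L

70.4 L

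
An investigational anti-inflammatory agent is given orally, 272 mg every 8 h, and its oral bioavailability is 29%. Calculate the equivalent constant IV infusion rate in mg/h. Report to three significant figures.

9.86 mg/h

Equivalent systemic input: infusion rate = F·D/τ.
Rate = 0.29 × 272 / 8 = 9.860 mg/h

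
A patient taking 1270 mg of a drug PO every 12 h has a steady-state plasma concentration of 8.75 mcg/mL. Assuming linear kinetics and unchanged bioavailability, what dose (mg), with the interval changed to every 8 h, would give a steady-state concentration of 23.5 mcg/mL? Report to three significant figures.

With linear kinetics, Css is proportional to dose rate (D/τ) at fixed clearance.
D₂ = D₁ × (Css,target / Css,current) × (τ₂/τ₁) = 1270 × (23.5/8.75) × (8/12) = 2274 mg

2270 mg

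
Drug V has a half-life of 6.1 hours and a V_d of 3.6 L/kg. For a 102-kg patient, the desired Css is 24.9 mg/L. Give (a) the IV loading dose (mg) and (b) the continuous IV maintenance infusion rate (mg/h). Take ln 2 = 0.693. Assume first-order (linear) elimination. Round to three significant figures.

(a) 9140 mg; (b) 1040 mg/h

Vd(total) = 102 kg × 3.6 L/kg = 367.2 L
LD = Vd × C = 367.2 × 24.9 = 9143 mg
CL = 0.693 × Vd / t½ = 0.693 × 367.2 / 6.1 = 41.72 L/h
Infusion rate = CL × Css = 41.72 × 24.9 = 1039 mg/h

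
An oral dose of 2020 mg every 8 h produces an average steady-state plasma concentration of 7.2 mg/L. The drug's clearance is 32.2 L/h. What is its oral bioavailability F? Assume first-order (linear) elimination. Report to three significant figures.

F·D/τ = CL·Css at steady state → F = CL·Css·τ / D.
F = 32.2 × 7.2 × 8 / 2020 = 0.918

0.918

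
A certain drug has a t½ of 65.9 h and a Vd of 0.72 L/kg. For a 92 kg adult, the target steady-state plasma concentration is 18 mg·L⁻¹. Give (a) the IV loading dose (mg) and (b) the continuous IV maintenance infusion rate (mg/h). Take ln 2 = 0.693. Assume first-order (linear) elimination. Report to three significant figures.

Total Vd = 0.72 × 92 = 66.24 L
LD = Vd × C = 66.24 × 18 = 1192 mg
CL = 0.693 × Vd / t½ = 0.693 × 66.24 / 65.9 = 0.6966 L/h
Infusion rate = CL × Css = 0.6966 × 18 = 12.54 mg/h

(a) 1190 mg; (b) 12.5 mg/h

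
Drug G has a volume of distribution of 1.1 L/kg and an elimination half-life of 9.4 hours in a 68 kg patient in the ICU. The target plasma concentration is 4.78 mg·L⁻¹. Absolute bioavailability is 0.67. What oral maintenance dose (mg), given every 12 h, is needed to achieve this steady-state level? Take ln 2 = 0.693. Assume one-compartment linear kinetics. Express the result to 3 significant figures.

472 mg

Vd = 1.1 L/kg × 68 kg = 74.80 L
CL = 0.693 × Vd / t½ = 0.693 × 74.80 / 9.4 = 5.515 L/h
D = CL × Css × τ / F = 5.515 × 4.78 × 12 / 0.67 = 472.1 mg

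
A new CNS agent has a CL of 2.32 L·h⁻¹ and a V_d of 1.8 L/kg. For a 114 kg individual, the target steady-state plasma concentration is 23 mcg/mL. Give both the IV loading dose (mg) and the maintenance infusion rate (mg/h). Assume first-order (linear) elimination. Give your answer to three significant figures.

Vd(total) = 114 kg × 1.8 L/kg = 205.2 L
Loading: fill Vd to C_target → 205.2 L × 23 mg/L = 4720 mg
Infusion rate = 2.320 L/h × 23 mg/L = 53.36 mg/h

(a) 4720 mg; (b) 53.4 mg/h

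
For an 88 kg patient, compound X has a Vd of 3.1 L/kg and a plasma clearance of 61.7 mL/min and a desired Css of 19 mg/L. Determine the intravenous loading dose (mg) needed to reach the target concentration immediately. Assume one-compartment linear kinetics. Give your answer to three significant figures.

5180 mg

Vd = 3.1 L/kg × 88 kg = 272.8 L
LD = Vd × C = 272.8 × 19.00 = 5183 mg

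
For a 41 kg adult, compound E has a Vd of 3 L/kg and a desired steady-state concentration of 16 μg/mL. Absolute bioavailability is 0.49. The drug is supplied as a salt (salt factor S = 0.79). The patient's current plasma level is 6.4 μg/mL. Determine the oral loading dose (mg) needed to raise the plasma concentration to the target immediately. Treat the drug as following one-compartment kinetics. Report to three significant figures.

3050 mg

Vd = 3 L/kg × 41 kg = 123.0 L
Concentration deficit ΔC = 16 − 6.4 = 9.600 mg/L
LD = Vd × ΔC / F / S = 123.0 × 9.600 / 0.49 / 0.79 = 3050 mg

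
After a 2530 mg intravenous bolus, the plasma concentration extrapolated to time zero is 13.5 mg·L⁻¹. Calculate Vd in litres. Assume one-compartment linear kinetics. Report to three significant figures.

187 L

Immediately after an IV bolus, C₀ = Dose / Vd, so Vd = Dose / C₀.
Vd = 2530 / 13.5 = 187.4 L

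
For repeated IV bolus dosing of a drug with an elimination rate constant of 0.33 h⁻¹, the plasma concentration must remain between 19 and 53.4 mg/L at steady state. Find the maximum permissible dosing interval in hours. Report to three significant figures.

3.13 h

Between IV bolus doses, concentration decays as C = C₀·e^(−kτ), so C_peak/C_trough = e^(kτ).
τ_max = ln(C_peak/C_trough) / k = ln(53.4/19) / 0.3300 = 1.033 / 0.3300 = 3.130 h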